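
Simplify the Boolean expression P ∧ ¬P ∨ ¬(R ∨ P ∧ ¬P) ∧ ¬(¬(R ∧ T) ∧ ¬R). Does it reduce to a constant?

P ∧ ¬P ∨ ¬(R ∨ P ∧ ¬P) ∧ ¬(¬(R ∧ T) ∧ ¬R)
= ¬(R ∨ P ∧ ¬P) ∧ ¬(¬(R ∧ T) ∧ ¬R)   [complement / identity]
= ¬R ∧ ¬(¬(R ∧ T) ∧ ¬R)   [complement / identity]
= ¬R ∧ (R ∧ T ∨ R)   [De Morgan]
= ¬R ∧ R   [absorption]
= False   [complement]

False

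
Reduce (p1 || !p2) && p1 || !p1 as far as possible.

true

(p1 || !p2) && p1 || !p1
= p1 || !p1   [absorption]
= true   [complement]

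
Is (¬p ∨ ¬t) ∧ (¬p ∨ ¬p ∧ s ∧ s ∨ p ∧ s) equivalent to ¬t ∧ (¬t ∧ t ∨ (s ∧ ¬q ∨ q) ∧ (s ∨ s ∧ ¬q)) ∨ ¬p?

E1: (¬p ∨ ¬t) ∧ (¬p ∨ ¬p ∧ s ∧ s ∨ p ∧ s)
    = (¬p ∨ ¬t) ∧ (¬p ∨ ¬p ∧ s ∨ p ∧ s)   [idempotence]
    = ¬t ∧ (¬p ∧ s ∨ p ∧ s) ∨ ¬p   [distribution]
    = ¬t ∧ s ∨ ¬p   [distribution]
E2: ¬t ∧ (¬t ∧ t ∨ (s ∧ ¬q ∨ q) ∧ (s ∨ s ∧ ¬q)) ∨ ¬p
    = ¬t ∧ (s ∧ ¬q ∨ q) ∧ (s ∨ s ∧ ¬q) ∨ ¬p   [complement / identity]
    = ¬t ∧ (s ∧ ¬q ∨ q ∧ s) ∨ ¬p   [distribution]
    = ¬t ∧ s ∨ ¬p   [distribution]
Both reduce to ¬t ∧ s ∨ ¬p, so they are equivalent.

Yes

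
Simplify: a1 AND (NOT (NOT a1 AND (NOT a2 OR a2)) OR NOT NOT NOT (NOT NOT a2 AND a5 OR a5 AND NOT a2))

a1

a1 AND (NOT (NOT a1 AND (NOT a2 OR a2)) OR NOT NOT NOT (NOT NOT a2 AND a5 OR a5 AND NOT a2))
= a1 AND (NOT (NOT a1 AND (NOT a2 OR a2)) OR NOT (NOT NOT a2 AND a5 OR a5 AND NOT a2))   [double negation]
= a1 AND (NOT (NOT a1 AND (NOT a2 OR a2)) OR NOT (a2 AND a5 OR a5 AND NOT a2))   [double negation]
= a1 AND (NOT NOT a1 OR NOT (a2 AND a5 OR a5 AND NOT a2))   [complement / identity]
= a1 AND (NOT NOT a1 OR NOT a5)   [distribution]
= a1 AND (a1 OR NOT a5)   [double negation]
= a1   [absorption]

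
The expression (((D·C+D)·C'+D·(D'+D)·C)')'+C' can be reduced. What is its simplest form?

(((D·C+D)·C'+D·(D'+D)·C)')'+C'
= ((D·C'+D·(D'+D)·C)')'+C'   — absorption
= ((D·C'+D·C)')'+C'   — complement / identity
= (D')'+C'   — distribution
= D+C'   — double negation

D+C'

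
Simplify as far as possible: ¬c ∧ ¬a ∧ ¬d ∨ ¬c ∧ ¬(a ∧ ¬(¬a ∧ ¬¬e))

¬c ∧ ¬a ∧ ¬d ∨ ¬c ∧ ¬(a ∧ ¬(¬a ∧ ¬¬e))
= ¬c ∧ ¬a ∧ ¬d ∨ ¬c ∧ ¬(a ∧ (a ∨ ¬e))   (De Morgan)
= ¬c ∧ ¬a ∧ ¬d ∨ ¬c ∧ ¬a   (absorption)
= ¬c ∧ ¬a   (absorption)

¬c ∧ ¬a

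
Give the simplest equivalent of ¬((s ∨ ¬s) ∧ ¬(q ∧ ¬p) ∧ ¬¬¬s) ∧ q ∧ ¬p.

q ∧ ¬p

¬((s ∨ ¬s) ∧ ¬(q ∧ ¬p) ∧ ¬¬¬s) ∧ q ∧ ¬p
= ¬(¬(q ∧ ¬p) ∧ ¬¬¬s) ∧ q ∧ ¬p   — complement / identity
= (q ∧ ¬p ∨ ¬¬s) ∧ q ∧ ¬p   — De Morgan
= (q ∧ ¬p ∨ s) ∧ q ∧ ¬p   — double negation
= q ∧ ¬p   — absorption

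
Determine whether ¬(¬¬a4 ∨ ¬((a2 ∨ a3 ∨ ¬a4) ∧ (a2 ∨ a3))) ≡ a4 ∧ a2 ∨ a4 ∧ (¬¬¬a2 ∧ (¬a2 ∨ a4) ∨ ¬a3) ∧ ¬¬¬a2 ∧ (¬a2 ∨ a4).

No

E1: ¬(¬¬a4 ∨ ¬((a2 ∨ a3 ∨ ¬a4) ∧ (a2 ∨ a3)))
    = ¬a4 ∧ (a2 ∨ a3 ∨ ¬a4) ∧ (a2 ∨ a3)   — De Morgan
    = ¬a4 ∧ (a2 ∨ a3)   — absorption
E2: a4 ∧ a2 ∨ a4 ∧ (¬¬¬a2 ∧ (¬a2 ∨ a4) ∨ ¬a3) ∧ ¬¬¬a2 ∧ (¬a2 ∨ a4)
    = a4 ∧ a2 ∨ a4 ∧ ¬¬¬a2 ∧ (¬a2 ∨ a4)   — absorption
    = a4 ∧ a2 ∨ a4 ∧ ¬a2 ∧ (¬a2 ∨ a4)   — double negation
    = a4 ∧ a2 ∨ a4 ∧ ¬a2   — absorption
    = a4   — distribution
These differ: at a2=1, a3=1, a4=0, E1 = 1 but E2 = 0.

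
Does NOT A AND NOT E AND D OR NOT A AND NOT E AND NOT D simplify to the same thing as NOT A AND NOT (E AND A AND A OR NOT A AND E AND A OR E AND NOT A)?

E1: NOT A AND NOT E AND D OR NOT A AND NOT E AND NOT D
    = NOT A AND NOT E
E2: NOT A AND NOT (E AND A AND A OR NOT A AND E AND A OR E AND NOT A)
    = NOT A AND NOT (E AND A OR E AND NOT A)
    = NOT A AND NOT E
Both reduce to NOT A AND NOT E, so they are equivalent.

Yes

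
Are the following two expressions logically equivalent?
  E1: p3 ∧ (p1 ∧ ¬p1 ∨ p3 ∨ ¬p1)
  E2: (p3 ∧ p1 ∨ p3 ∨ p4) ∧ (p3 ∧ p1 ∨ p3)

Yes

E1: p3 ∧ (p1 ∧ ¬p1 ∨ p3 ∨ ¬p1)
    = p3 ∧ (p3 ∨ ¬p1)
    = p3
E2: (p3 ∧ p1 ∨ p3 ∨ p4) ∧ (p3 ∧ p1 ∨ p3)
    = p3 ∧ p1 ∨ p3
    = p3
Both reduce to p3, so they are equivalent.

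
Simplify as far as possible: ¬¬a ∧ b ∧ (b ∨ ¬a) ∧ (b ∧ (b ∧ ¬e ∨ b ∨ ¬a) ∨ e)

a ∧ b

¬¬a ∧ b ∧ (b ∨ ¬a) ∧ (b ∧ (b ∧ ¬e ∨ b ∨ ¬a) ∨ e)
= ¬¬a ∧ b ∧ (b ∨ ¬a) ∧ (b ∧ (b ∨ ¬a) ∨ e)   [absorption]
= ¬¬a ∧ b ∧ (b ∨ ¬a)   [absorption]
= ¬¬a ∧ b   [absorption]
= a ∧ b   [double negation]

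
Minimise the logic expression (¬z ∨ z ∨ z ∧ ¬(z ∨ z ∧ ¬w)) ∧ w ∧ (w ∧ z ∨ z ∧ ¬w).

(¬z ∨ z ∨ z ∧ ¬(z ∨ z ∧ ¬w)) ∧ w ∧ (w ∧ z ∨ z ∧ ¬w)
= (¬z ∨ z ∨ z ∧ ¬z) ∧ w ∧ (w ∧ z ∨ z ∧ ¬w)   (absorption)
= (¬z ∨ z) ∧ w ∧ (w ∧ z ∨ z ∧ ¬w)   (complement / identity)
= w ∧ (w ∧ z ∨ z ∧ ¬w)   (complement / identity)
= w ∧ z   (distribution)

w ∧ z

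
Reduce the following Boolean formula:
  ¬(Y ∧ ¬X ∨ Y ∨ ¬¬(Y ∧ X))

¬(Y ∧ ¬X ∨ Y ∨ ¬¬(Y ∧ X))
= ¬(Y ∨ ¬¬(Y ∧ X))
= ¬(Y ∨ Y ∧ X)
= ¬Y

¬Y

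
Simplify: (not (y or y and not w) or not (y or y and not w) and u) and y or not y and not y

(not (y or y and not w) or not (y or y and not w) and u) and y or not y and not y
= not (y or y and not w) and y or not y and not y   [absorption]
= not y and y or not y and not y   [absorption]
= not y   [distribution]

not y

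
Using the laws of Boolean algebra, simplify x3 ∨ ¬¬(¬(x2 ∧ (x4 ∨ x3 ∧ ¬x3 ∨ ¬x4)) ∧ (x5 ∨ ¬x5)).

x3 ∨ ¬¬(¬(x2 ∧ (x4 ∨ x3 ∧ ¬x3 ∨ ¬x4)) ∧ (x5 ∨ ¬x5))
= x3 ∨ ¬¬(¬(x2 ∧ (x4 ∨ ¬x4)) ∧ (x5 ∨ ¬x5))
= x3 ∨ ¬¬¬(x2 ∧ (x4 ∨ ¬x4))
= x3 ∨ ¬(x2 ∧ (x4 ∨ ¬x4))
= x3 ∨ ¬x2

x3 ∨ ¬x2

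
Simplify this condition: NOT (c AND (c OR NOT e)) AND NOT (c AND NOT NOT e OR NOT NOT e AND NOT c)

NOT (c AND (c OR NOT e)) AND NOT (c AND NOT NOT e OR NOT NOT e AND NOT c)
= NOT c AND NOT (c AND NOT NOT e OR NOT NOT e AND NOT c)   — absorption
= NOT c AND NOT NOT NOT e   — distribution
= NOT c AND NOT e   — double negation

NOT c AND NOT e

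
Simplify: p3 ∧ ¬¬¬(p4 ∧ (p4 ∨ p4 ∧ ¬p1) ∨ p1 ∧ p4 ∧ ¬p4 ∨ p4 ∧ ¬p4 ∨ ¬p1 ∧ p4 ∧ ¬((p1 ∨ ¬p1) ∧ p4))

p3 ∧ ¬p4

p3 ∧ ¬¬¬(p4 ∧ (p4 ∨ p4 ∧ ¬p1) ∨ p1 ∧ p4 ∧ ¬p4 ∨ p4 ∧ ¬p4 ∨ ¬p1 ∧ p4 ∧ ¬((p1 ∨ ¬p1) ∧ p4))
= p3 ∧ ¬¬¬(p4 ∧ (p4 ∨ p4 ∧ ¬p1) ∨ p1 ∧ p4 ∧ ¬p4 ∨ p4 ∧ ¬p4 ∨ ¬p1 ∧ p4 ∧ ¬p4)   (complement / identity)
= p3 ∧ ¬¬¬(p4 ∧ p4 ∨ p1 ∧ p4 ∧ ¬p4 ∨ p4 ∧ ¬p4 ∨ ¬p1 ∧ p4 ∧ ¬p4)   (absorption)
= p3 ∧ ¬¬¬(p4 ∧ p4 ∨ p1 ∧ p4 ∧ ¬p4 ∨ ¬p1 ∧ p4 ∧ ¬p4)   (complement / identity)
= p3 ∧ ¬¬¬(p4 ∧ p4 ∨ p4 ∧ ¬p4)   (distribution)
= p3 ∧ ¬¬¬p4   (distribution)
= p3 ∧ ¬p4   (double negation)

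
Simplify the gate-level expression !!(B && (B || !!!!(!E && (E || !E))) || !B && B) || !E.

B || !E

!!(B && (B || !!!!(!E && (E || !E))) || !B && B) || !E
= !!(B && (B || !!!!!E) || !B && B) || !E   — complement / identity
= B && (B || !!!!!E) || !B && B || !E   — double negation
= B && (B || !!!E) || !B && B || !E   — double negation
= B && (B || !E) || !B && B || !E   — double negation
= B || !B && B || !E   — absorption
= B || !E   — complement / identity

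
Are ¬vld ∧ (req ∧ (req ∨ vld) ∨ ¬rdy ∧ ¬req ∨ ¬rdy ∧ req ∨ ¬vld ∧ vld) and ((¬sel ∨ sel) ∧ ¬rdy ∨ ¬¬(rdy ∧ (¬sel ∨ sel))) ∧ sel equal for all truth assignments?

No

E1: ¬vld ∧ (req ∧ (req ∨ vld) ∨ ¬rdy ∧ ¬req ∨ ¬rdy ∧ req ∨ ¬vld ∧ vld)
    = ¬vld ∧ (req ∧ (req ∨ vld) ∨ ¬rdy ∧ ¬req ∨ ¬rdy ∧ req)   — complement / identity
    = ¬vld ∧ (req ∨ ¬rdy ∧ ¬req ∨ ¬rdy ∧ req)   — absorption
    = ¬vld ∧ (req ∨ ¬rdy)   — distribution
E2: ((¬sel ∨ sel) ∧ ¬rdy ∨ ¬¬(rdy ∧ (¬sel ∨ sel))) ∧ sel
    = ((¬sel ∨ sel) ∧ ¬rdy ∨ rdy ∧ (¬sel ∨ sel)) ∧ sel   — double negation
    = (¬sel ∨ sel) ∧ sel   — distribution
    = sel   — complement / identity
These differ: at rdy=0, req=1, sel=1, vld=1, E1 = 0 but E2 = 1.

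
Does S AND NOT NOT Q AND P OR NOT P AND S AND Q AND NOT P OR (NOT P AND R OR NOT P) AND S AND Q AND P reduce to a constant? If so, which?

no

S AND NOT NOT Q AND P OR NOT P AND S AND Q AND NOT P OR (NOT P AND R OR NOT P) AND S AND Q AND P
= S AND NOT NOT Q AND P OR NOT P AND S AND Q AND NOT P OR NOT P AND S AND Q AND P   [absorption]
= S AND Q AND P OR NOT P AND S AND Q AND NOT P OR NOT P AND S AND Q AND P   [double negation]
= S AND Q AND P OR (NOT P OR P) AND NOT P AND S AND Q   [distribution]
= S AND Q AND P OR NOT P AND S AND Q   [complement / identity]
= S AND Q   [distribution]
This depends on Q, S, so it is not a constant.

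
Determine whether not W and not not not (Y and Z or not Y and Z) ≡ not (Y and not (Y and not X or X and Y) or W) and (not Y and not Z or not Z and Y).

E1: not W and not not not (Y and Z or not Y and Z)
    = not W and not not not Z   (distribution)
    = not W and not Z   (double negation)
E2: not (Y and not (Y and not X or X and Y) or W) and (not Y and not Z or not Z and Y)
    = not (Y and not Y or W) and (not Y and not Z or not Z and Y)   (distribution)
    = not W and (not Y and not Z or not Z and Y)   (complement / identity)
    = not W and not Z   (distribution)
Both reduce to not W and not Z, so they are equivalent.

Yes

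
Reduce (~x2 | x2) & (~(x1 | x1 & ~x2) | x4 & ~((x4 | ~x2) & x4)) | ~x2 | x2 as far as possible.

(~x2 | x2) & (~(x1 | x1 & ~x2) | x4 & ~((x4 | ~x2) & x4)) | ~x2 | x2
= (~x2 | x2) & (~(x1 | x1 & ~x2) | x4 & ~x4) | ~x2 | x2   [absorption]
= (~x2 | x2) & ~(x1 | x1 & ~x2) | ~x2 | x2   [complement / identity]
= (~x2 | x2) & ~x1 | ~x2 | x2   [absorption]
= ~x2 | x2   [absorption]
= 1   [complement]

1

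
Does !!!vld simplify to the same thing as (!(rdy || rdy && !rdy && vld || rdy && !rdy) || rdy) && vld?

No

E1: !!!vld
    = !vld
E2: (!(rdy || rdy && !rdy && vld || rdy && !rdy) || rdy) && vld
    = (!(rdy || rdy && !rdy) || rdy) && vld
    = (!rdy || rdy) && vld
    = vld
These differ: at rdy=0, vld=0, E1 = 1 but E2 = 0.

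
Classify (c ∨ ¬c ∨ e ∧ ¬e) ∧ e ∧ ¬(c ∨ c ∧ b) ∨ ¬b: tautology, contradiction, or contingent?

(c ∨ ¬c ∨ e ∧ ¬e) ∧ e ∧ ¬(c ∨ c ∧ b) ∨ ¬b
= (c ∨ ¬c) ∧ e ∧ ¬(c ∨ c ∧ b) ∨ ¬b
= (c ∨ ¬c) ∧ e ∧ ¬c ∨ ¬b
= e ∧ ¬c ∨ ¬b
This depends on b, c, e, so it is not a constant.

contingent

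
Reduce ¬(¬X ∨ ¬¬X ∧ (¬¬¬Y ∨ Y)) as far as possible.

¬(¬X ∨ ¬¬X ∧ (¬¬¬Y ∨ Y))
= ¬(¬X ∨ ¬¬X ∧ (¬Y ∨ Y))   [double negation]
= ¬(¬X ∨ ¬¬X)   [complement / identity]
= X ∧ ¬X   [De Morgan]
= False   [complement]

False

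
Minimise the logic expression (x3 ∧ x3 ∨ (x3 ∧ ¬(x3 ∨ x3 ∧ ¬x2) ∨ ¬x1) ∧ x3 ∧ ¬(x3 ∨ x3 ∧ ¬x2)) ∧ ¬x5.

(x3 ∧ x3 ∨ (x3 ∧ ¬(x3 ∨ x3 ∧ ¬x2) ∨ ¬x1) ∧ x3 ∧ ¬(x3 ∨ x3 ∧ ¬x2)) ∧ ¬x5
= (x3 ∧ x3 ∨ x3 ∧ ¬(x3 ∨ x3 ∧ ¬x2)) ∧ ¬x5   (absorption)
= (x3 ∧ x3 ∨ x3 ∧ ¬x3) ∧ ¬x5   (absorption)
= x3 ∧ ¬x5   (distribution)

x3 ∧ ¬x5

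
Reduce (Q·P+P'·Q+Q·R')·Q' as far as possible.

0

(Q·P+P'·Q+Q·R')·Q'
= (Q+Q·R')·Q'   — distribution
= Q·Q'   — absorption
= 0   — complement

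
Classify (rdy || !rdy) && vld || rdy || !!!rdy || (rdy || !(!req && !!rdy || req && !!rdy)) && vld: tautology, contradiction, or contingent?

tautology

(rdy || !rdy) && vld || rdy || !!!rdy || (rdy || !(!req && !!rdy || req && !!rdy)) && vld
= (rdy || !rdy) && vld || rdy || !!!rdy || (rdy || !!!rdy) && vld
= (rdy || !rdy) && vld || rdy || !!!rdy
= (rdy || !rdy) && vld || rdy || !rdy
= rdy || !rdy
= true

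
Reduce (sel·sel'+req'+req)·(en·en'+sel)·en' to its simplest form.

(sel·sel'+req'+req)·(en·en'+sel)·en'
= (req'+req)·(en·en'+sel)·en'
= (en·en'+sel)·en'
= sel·en'

sel·en'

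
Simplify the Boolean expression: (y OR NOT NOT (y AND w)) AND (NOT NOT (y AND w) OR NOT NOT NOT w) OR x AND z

y OR x AND z

(y OR NOT NOT (y AND w)) AND (NOT NOT (y AND w) OR NOT NOT NOT w) OR x AND z
= NOT NOT (y AND w) OR y AND NOT NOT NOT w OR x AND z   — distribution
= y AND w OR y AND NOT NOT NOT w OR x AND z   — double negation
= y AND w OR y AND NOT w OR x AND z   — double negation
= y OR x AND z   — distribution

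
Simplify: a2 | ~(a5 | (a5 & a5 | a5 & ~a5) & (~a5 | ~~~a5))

a2 | ~a5

a2 | ~(a5 | (a5 & a5 | a5 & ~a5) & (~a5 | ~~~a5))
= a2 | ~(a5 | (a5 & a5 | a5 & ~a5) & (~a5 | ~a5))
= a2 | ~(a5 | (a5 & a5 | a5 & ~a5) & ~a5)
= a2 | ~(a5 | a5 & ~a5)
= a2 | ~a5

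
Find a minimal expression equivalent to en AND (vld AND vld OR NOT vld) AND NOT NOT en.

en

en AND (vld AND vld OR NOT vld) AND NOT NOT en
= en AND (vld OR NOT vld) AND NOT NOT en
= en AND (vld OR NOT vld) AND en
= en AND en
= en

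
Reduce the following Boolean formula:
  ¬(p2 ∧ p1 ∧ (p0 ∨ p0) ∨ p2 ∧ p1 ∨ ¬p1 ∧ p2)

¬p2

¬(p2 ∧ p1 ∧ (p0 ∨ p0) ∨ p2 ∧ p1 ∨ ¬p1 ∧ p2)
= ¬(p2 ∧ p1 ∧ p0 ∨ p2 ∧ p1 ∨ ¬p1 ∧ p2)
= ¬(p2 ∧ p1 ∨ ¬p1 ∧ p2)
= ¬p2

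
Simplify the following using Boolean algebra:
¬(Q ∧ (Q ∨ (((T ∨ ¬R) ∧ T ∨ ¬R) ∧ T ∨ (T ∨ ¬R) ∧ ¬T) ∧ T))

¬(Q ∧ (Q ∨ (((T ∨ ¬R) ∧ T ∨ ¬R) ∧ T ∨ (T ∨ ¬R) ∧ ¬T) ∧ T))
= ¬(Q ∧ (Q ∨ ((T ∨ ¬R) ∧ T ∨ (T ∨ ¬R) ∧ ¬T) ∧ T))   — absorption
= ¬(Q ∧ (Q ∨ (T ∨ ¬R) ∧ T))   — distribution
= ¬(Q ∧ (Q ∨ T))   — absorption
= ¬Q   — absorption

¬Q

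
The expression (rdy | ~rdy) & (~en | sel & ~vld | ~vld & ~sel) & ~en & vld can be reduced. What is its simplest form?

(rdy | ~rdy) & (~en | sel & ~vld | ~vld & ~sel) & ~en & vld
= (rdy | ~rdy) & (~en | ~vld) & ~en & vld   (distribution)
= (~en | ~vld) & ~en & vld   (complement / identity)
= ~en & vld   (absorption)

~en & vld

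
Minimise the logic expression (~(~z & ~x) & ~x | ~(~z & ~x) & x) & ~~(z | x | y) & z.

(~(~z & ~x) & ~x | ~(~z & ~x) & x) & ~~(z | x | y) & z
= ~(~z & ~x) & ~~(z | x | y) & z
= ~(~z & ~x) & (z | x | y) & z
= (z | x) & (z | x | y) & z
= (z | x) & z
= z

z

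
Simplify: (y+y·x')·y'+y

y

(y+y·x')·y'+y
= y·y'+y
= y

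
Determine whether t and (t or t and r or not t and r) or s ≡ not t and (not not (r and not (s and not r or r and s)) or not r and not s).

E1: t and (t or t and r or not t and r) or s
    = t and (t or r) or s   (distribution)
    = t or s   (absorption)
E2: not t and (not not (r and not (s and not r or r and s)) or not r and not s)
    = not t and (r and not (s and not r or r and s) or not r and not s)   (double negation)
    = not t and (r and not s or not r and not s)   (distribution)
    = not t and not s   (distribution)
These differ: at r=0, s=1, t=1, E1 = 1 but E2 = 0.

No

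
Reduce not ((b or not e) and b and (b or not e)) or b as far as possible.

not ((b or not e) and b and (b or not e)) or b
= not (b and (b or not e)) or b   [absorption]
= not b or b   [absorption]
= True   [complement]

True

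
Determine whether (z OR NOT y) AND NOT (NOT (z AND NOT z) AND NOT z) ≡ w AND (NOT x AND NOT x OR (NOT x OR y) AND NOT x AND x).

E1: (z OR NOT y) AND NOT (NOT (z AND NOT z) AND NOT z)
    = (z OR NOT y) AND (z AND NOT z OR z)
    = (z OR NOT y) AND z
    = z
E2: w AND (NOT x AND NOT x OR (NOT x OR y) AND NOT x AND x)
    = w AND (NOT x AND NOT x OR NOT x AND x)
    = w AND NOT x
These differ: at w=0, x=0, y=1, z=1, E1 = 1 but E2 = 0.

No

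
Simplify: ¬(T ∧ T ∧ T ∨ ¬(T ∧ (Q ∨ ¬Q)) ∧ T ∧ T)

¬(T ∧ T ∧ T ∨ ¬(T ∧ (Q ∨ ¬Q)) ∧ T ∧ T)
= ¬(T ∧ T ∧ T ∨ ¬T ∧ T ∧ T)   — complement / identity
= ¬(T ∧ T)   — distribution
= ¬T   — idempotence

¬T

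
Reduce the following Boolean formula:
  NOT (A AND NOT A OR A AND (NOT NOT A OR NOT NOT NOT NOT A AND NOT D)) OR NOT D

NOT A OR NOT D

NOT (A AND NOT A OR A AND (NOT NOT A OR NOT NOT NOT NOT A AND NOT D)) OR NOT D
= NOT (A AND NOT A OR A AND (NOT NOT A OR NOT NOT A AND NOT D)) OR NOT D   (double negation)
= NOT (A AND NOT A OR A AND NOT NOT A) OR NOT D   (absorption)
= NOT (A AND NOT A OR A AND A) OR NOT D   (double negation)
= NOT A OR NOT D   (distribution)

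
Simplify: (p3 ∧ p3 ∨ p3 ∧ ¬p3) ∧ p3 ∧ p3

p3

(p3 ∧ p3 ∨ p3 ∧ ¬p3) ∧ p3 ∧ p3
= p3 ∧ p3 ∧ p3
= p3 ∧ p3
= p3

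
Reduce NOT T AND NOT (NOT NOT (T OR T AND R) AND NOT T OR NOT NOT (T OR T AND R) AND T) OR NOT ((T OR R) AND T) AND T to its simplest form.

NOT T

NOT T AND NOT (NOT NOT (T OR T AND R) AND NOT T OR NOT NOT (T OR T AND R) AND T) OR NOT ((T OR R) AND T) AND T
= NOT T AND NOT (NOT NOT (T OR T AND R) AND NOT T OR NOT NOT (T OR T AND R) AND T) OR NOT T AND T   — absorption
= NOT T AND NOT NOT NOT (T OR T AND R) OR NOT T AND T   — distribution
= NOT T AND NOT NOT NOT T OR NOT T AND T   — absorption
= NOT T AND NOT T OR NOT T AND T   — double negation
= NOT T   — distribution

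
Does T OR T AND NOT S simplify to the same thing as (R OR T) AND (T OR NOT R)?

Yes

E1: T OR T AND NOT S
    = T   — absorption
E2: (R OR T) AND (T OR NOT R)
    = R AND NOT R OR T   — distribution
    = T   — complement / identity
Both reduce to T, so they are equivalent.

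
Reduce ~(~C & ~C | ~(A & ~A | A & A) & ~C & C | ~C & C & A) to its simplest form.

~(~C & ~C | ~(A & ~A | A & A) & ~C & C | ~C & C & A)
= ~(~C & ~C | ~A & ~C & C | ~C & C & A)   — distribution
= ~(~C & ~C | ~C & C)   — distribution
= ~~C   — distribution
= C   — double negation

C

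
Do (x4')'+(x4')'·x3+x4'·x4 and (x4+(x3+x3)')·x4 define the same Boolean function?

Yes

E1: (x4')'+(x4')'·x3+x4'·x4
    = (x4')'+x4'·x4   (absorption)
    = (x4')'   (complement / identity)
    = x4   (double negation)
E2: (x4+(x3+x3)')·x4
    = (x4+x3')·x4   (idempotence)
    = x4   (absorption)
Both reduce to x4, so they are equivalent.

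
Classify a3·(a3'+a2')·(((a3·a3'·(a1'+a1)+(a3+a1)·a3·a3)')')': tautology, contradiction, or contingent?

contradiction

a3·(a3'+a2')·(((a3·a3'·(a1'+a1)+(a3+a1)·a3·a3)')')'
= a3·(a3'+a2')·(a3·a3'·(a1'+a1)+(a3+a1)·a3·a3)'
= a3·(a3'+a2')·(a3·a3'+(a3+a1)·a3·a3)'
= a3·(a3'+a2')·(a3·a3'+a3·a3)'
= a3·(a3'+a2')·a3'
= a3·a3'
= 0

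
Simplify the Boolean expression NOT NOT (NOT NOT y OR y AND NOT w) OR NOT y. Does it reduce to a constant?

TRUE

NOT NOT (NOT NOT y OR y AND NOT w) OR NOT y
= NOT NOT y OR y AND NOT w OR NOT y   [double negation]
= y OR y AND NOT w OR NOT y   [double negation]
= y OR NOT y   [absorption]
= TRUE   [complement]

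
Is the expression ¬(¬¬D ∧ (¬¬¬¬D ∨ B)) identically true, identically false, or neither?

neither

¬(¬¬D ∧ (¬¬¬¬D ∨ B))
= ¬(¬¬D ∧ (¬¬D ∨ B))   (double negation)
= ¬¬¬D   (absorption)
= ¬D   (double negation)
This depends on D, so it is not a constant.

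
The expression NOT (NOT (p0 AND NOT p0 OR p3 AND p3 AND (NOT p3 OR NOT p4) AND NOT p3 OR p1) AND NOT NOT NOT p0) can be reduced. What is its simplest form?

NOT (NOT (p0 AND NOT p0 OR p3 AND p3 AND (NOT p3 OR NOT p4) AND NOT p3 OR p1) AND NOT NOT NOT p0)
= NOT (NOT (p0 AND NOT p0 OR p3 AND (NOT p3 OR NOT p4) AND NOT p3 OR p1) AND NOT NOT NOT p0)   — idempotence
= NOT (NOT (p0 AND NOT p0 OR p3 AND (NOT p3 OR NOT p4) AND NOT p3 OR p1) AND NOT p0)   — double negation
= NOT (NOT (p3 AND (NOT p3 OR NOT p4) AND NOT p3 OR p1) AND NOT p0)   — complement / identity
= NOT (NOT (p3 AND NOT p3 OR p1) AND NOT p0)   — absorption
= p3 AND NOT p3 OR p1 OR p0   — De Morgan
= p1 OR p0   — complement / identity

p1 OR p0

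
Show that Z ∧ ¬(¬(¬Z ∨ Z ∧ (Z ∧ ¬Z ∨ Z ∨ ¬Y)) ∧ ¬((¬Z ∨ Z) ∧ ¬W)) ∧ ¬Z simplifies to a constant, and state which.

Z ∧ ¬(¬(¬Z ∨ Z ∧ (Z ∧ ¬Z ∨ Z ∨ ¬Y)) ∧ ¬((¬Z ∨ Z) ∧ ¬W)) ∧ ¬Z
= Z ∧ ¬(¬(¬Z ∨ Z ∧ (Z ∨ ¬Y)) ∧ ¬((¬Z ∨ Z) ∧ ¬W)) ∧ ¬Z   — complement / identity
= Z ∧ (¬Z ∨ Z ∧ (Z ∨ ¬Y) ∨ (¬Z ∨ Z) ∧ ¬W) ∧ ¬Z   — De Morgan
= Z ∧ (¬Z ∨ Z ∨ (¬Z ∨ Z) ∧ ¬W) ∧ ¬Z   — absorption
= Z ∧ (¬Z ∨ Z) ∧ ¬Z   — absorption
= Z ∧ ¬Z   — complement / identity
= False   — complement

False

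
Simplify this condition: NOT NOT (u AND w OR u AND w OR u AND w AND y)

NOT NOT (u AND w OR u AND w OR u AND w AND y)
= u AND w OR u AND w OR u AND w AND y   (double negation)
= u AND w OR u AND w   (absorption)
= u AND w   (idempotence)

u AND w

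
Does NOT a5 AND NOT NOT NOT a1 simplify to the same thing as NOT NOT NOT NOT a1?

E1: NOT a5 AND NOT NOT NOT a1
    = NOT a5 AND NOT a1   — double negation
E2: NOT NOT NOT NOT a1
    = NOT NOT a1   — double negation
    = a1   — double negation
These differ: at a1=1, a5=0, E1 = 0 but E2 = 1.

No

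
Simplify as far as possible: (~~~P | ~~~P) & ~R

(~~~P | ~~~P) & ~R
= ~~~P & ~R
= ~P & ~R

~P & ~R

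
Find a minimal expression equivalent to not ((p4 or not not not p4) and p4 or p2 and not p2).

not ((p4 or not not not p4) and p4 or p2 and not p2)
= not ((p4 or not not not p4) and p4)   — complement / identity
= not ((p4 or not p4) and p4)   — double negation
= not p4   — complement / identity

not p4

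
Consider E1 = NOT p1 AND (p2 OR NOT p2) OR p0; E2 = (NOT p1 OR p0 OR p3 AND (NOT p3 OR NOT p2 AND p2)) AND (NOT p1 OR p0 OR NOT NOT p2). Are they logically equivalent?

Yes

E1: NOT p1 AND (p2 OR NOT p2) OR p0
    = NOT p1 OR p0
E2: (NOT p1 OR p0 OR p3 AND (NOT p3 OR NOT p2 AND p2)) AND (NOT p1 OR p0 OR NOT NOT p2)
    = (NOT p1 OR p0 OR p3 AND (NOT p3 OR NOT p2 AND p2)) AND (NOT p1 OR p0 OR p2)
    = (NOT p1 OR p0 OR p3 AND NOT p3) AND (NOT p1 OR p0 OR p2)
    = (NOT p1 OR p0) AND (NOT p1 OR p0 OR p2)
    = NOT p1 OR p0
Both reduce to NOT p1 OR p0, so they are equivalent.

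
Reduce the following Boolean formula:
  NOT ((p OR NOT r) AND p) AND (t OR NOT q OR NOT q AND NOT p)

NOT p AND (t OR NOT q)

NOT ((p OR NOT r) AND p) AND (t OR NOT q OR NOT q AND NOT p)
= NOT p AND (t OR NOT q OR NOT q AND NOT p)   [absorption]
= NOT p AND (t OR NOT q)   [absorption]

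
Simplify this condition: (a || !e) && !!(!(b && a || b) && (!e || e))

(a || !e) && !!(!(b && a || b) && (!e || e))
= (a || !e) && !!(!b && (!e || e))   [absorption]
= (a || !e) && !b && (!e || e)   [double negation]
= (a || !e) && !b   [complement / identity]

(a || !e) && !b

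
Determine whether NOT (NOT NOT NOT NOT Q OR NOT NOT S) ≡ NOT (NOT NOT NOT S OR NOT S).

No

E1: NOT (NOT NOT NOT NOT Q OR NOT NOT S)
    = NOT NOT NOT Q AND NOT S   (De Morgan)
    = NOT Q AND NOT S   (double negation)
E2: NOT (NOT NOT NOT S OR NOT S)
    = NOT (NOT S OR NOT S)   (double negation)
    = S AND S   (De Morgan)
    = S   (idempotence)
These differ: at Q=0, S=1, E1 = 0 but E2 = 1.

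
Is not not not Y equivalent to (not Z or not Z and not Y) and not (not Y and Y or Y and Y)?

E1: not not not Y
    = not Y   [double negation]
E2: (not Z or not Z and not Y) and not (not Y and Y or Y and Y)
    = (not Z or not Z and not Y) and not Y   [distribution]
    = not Z and not Y   [absorption]
These differ: at Y=0, Z=1, E1 = 1 but E2 = 0.

No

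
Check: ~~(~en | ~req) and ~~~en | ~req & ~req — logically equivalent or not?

Yes

E1: ~~(~en | ~req)
    = ~en | ~req   (double negation)
E2: ~~~en | ~req & ~req
    = ~~~en | ~req   (idempotence)
    = ~en | ~req   (double negation)
Both reduce to ~en | ~req, so they are equivalent.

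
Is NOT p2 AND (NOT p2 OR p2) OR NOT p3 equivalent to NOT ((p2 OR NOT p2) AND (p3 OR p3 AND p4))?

No

E1: NOT p2 AND (NOT p2 OR p2) OR NOT p3
    = NOT p2 OR NOT p3   — complement / identity
E2: NOT ((p2 OR NOT p2) AND (p3 OR p3 AND p4))
    = NOT ((p2 OR NOT p2) AND p3)   — absorption
    = NOT p3   — complement / identity
These differ: at p2=0, p3=1, p4=1, E1 = 1 but E2 = 0.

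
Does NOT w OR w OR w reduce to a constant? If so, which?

NOT w OR w OR w
= NOT w OR w   [idempotence]
= TRUE   [complement]

yes, True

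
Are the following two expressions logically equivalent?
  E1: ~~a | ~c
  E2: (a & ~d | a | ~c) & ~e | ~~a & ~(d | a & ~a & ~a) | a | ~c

E1: ~~a | ~c
    = a | ~c   [double negation]
E2: (a & ~d | a | ~c) & ~e | ~~a & ~(d | a & ~a & ~a) | a | ~c
    = (a & ~d | a | ~c) & ~e | ~~a & ~(d | a & ~a) | a | ~c   [idempotence]
    = (a & ~d | a | ~c) & ~e | ~~a & ~d | a | ~c   [complement / identity]
    = (a & ~d | a | ~c) & ~e | a & ~d | a | ~c   [double negation]
    = a & ~d | a | ~c   [absorption]
    = a | ~c   [absorption]
Both reduce to a | ~c, so they are equivalent.

Yes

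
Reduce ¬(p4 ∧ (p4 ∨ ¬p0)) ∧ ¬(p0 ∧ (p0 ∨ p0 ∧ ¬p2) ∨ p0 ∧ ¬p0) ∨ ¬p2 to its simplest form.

¬(p4 ∧ (p4 ∨ ¬p0)) ∧ ¬(p0 ∧ (p0 ∨ p0 ∧ ¬p2) ∨ p0 ∧ ¬p0) ∨ ¬p2
= ¬(p4 ∧ (p4 ∨ ¬p0)) ∧ ¬(p0 ∧ p0 ∨ p0 ∧ ¬p0) ∨ ¬p2   — absorption
= ¬p4 ∧ ¬(p0 ∧ p0 ∨ p0 ∧ ¬p0) ∨ ¬p2   — absorption
= ¬p4 ∧ ¬p0 ∨ ¬p2   — distribution

¬p4 ∧ ¬p0 ∨ ¬p2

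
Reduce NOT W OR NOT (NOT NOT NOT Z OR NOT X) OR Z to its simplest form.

NOT W OR Z

NOT W OR NOT (NOT NOT NOT Z OR NOT X) OR Z
= NOT W OR NOT NOT Z AND X OR Z   (De Morgan)
= NOT W OR Z AND X OR Z   (double negation)
= NOT W OR Z   (absorption)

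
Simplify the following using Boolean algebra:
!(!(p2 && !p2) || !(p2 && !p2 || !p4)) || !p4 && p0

!p4 && p0

!(!(p2 && !p2) || !(p2 && !p2 || !p4)) || !p4 && p0
= p2 && !p2 && (p2 && !p2 || !p4) || !p4 && p0
= p2 && !p2 || !p4 && p0
= !p4 && p0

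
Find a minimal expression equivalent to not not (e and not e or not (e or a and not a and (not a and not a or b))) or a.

not not (e and not e or not (e or a and not a and (not a and not a or b))) or a
= not not (e and not e or not (e or a and not a and (not a or b))) or a   (idempotence)
= not not (e and not e or not (e or a and not a)) or a   (absorption)
= not not not (e or a and not a) or a   (complement / identity)
= not not not e or a   (complement / identity)
= not e or a   (double negation)

not e or a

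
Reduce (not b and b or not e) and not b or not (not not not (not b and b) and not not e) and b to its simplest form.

not e

(not b and b or not e) and not b or not (not not not (not b and b) and not not e) and b
= (not b and b or not e) and not b or (not not (not b and b) or not e) and b   [De Morgan]
= (not b and b or not e) and not b or (not b and b or not e) and b   [double negation]
= not b and b or not e   [distribution]
= not e   [complement / identity]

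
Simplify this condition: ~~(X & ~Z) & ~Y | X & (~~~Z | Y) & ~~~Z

~~(X & ~Z) & ~Y | X & (~~~Z | Y) & ~~~Z
= ~~(X & ~Z) & ~Y | X & ~~~Z   [absorption]
= X & ~Z & ~Y | X & ~~~Z   [double negation]
= X & ~Z & ~Y | X & ~Z   [double negation]
= X & ~Z   [absorption]

X & ~Z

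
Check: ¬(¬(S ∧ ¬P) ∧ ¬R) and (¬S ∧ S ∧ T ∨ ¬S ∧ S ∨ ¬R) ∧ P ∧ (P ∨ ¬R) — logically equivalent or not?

No

E1: ¬(¬(S ∧ ¬P) ∧ ¬R)
    = S ∧ ¬P ∨ R   [De Morgan]
E2: (¬S ∧ S ∧ T ∨ ¬S ∧ S ∨ ¬R) ∧ P ∧ (P ∨ ¬R)
    = (¬S ∧ S ∨ ¬R) ∧ P ∧ (P ∨ ¬R)   [absorption]
    = ¬R ∧ P ∧ (P ∨ ¬R)   [complement / identity]
    = ¬R ∧ P   [absorption]
These differ: at P=0, R=1, S=1, T=0, E1 = 1 but E2 = 0.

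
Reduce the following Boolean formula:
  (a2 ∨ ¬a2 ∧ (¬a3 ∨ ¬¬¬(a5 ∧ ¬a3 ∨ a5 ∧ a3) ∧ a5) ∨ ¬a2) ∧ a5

a5

(a2 ∨ ¬a2 ∧ (¬a3 ∨ ¬¬¬(a5 ∧ ¬a3 ∨ a5 ∧ a3) ∧ a5) ∨ ¬a2) ∧ a5
= (a2 ∨ ¬a2 ∧ (¬a3 ∨ ¬(a5 ∧ ¬a3 ∨ a5 ∧ a3) ∧ a5) ∨ ¬a2) ∧ a5   — double negation
= (a2 ∨ ¬a2 ∧ (¬a3 ∨ ¬a5 ∧ a5) ∨ ¬a2) ∧ a5   — distribution
= (a2 ∨ ¬a2 ∧ ¬a3 ∨ ¬a2) ∧ a5   — complement / identity
= (a2 ∨ ¬a2) ∧ a5   — absorption
= a5   — complement / identity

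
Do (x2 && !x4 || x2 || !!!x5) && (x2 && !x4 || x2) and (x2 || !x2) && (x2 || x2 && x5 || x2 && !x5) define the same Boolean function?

E1: (x2 && !x4 || x2 || !!!x5) && (x2 && !x4 || x2)
    = (x2 && !x4 || x2 || !x5) && (x2 && !x4 || x2)   (double negation)
    = x2 && !x4 || x2   (absorption)
    = x2   (absorption)
E2: (x2 || !x2) && (x2 || x2 && x5 || x2 && !x5)
    = !x2 && (x2 && x5 || x2 && !x5) || x2   (distribution)
    = !x2 && x2 || x2   (distribution)
    = x2   (complement / identity)
Both reduce to x2, so they are equivalent.

Yes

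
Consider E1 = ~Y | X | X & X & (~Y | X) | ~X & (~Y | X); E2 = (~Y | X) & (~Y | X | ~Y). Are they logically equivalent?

E1: ~Y | X | X & X & (~Y | X) | ~X & (~Y | X)
    = ~Y | X | X & (~Y | X) | ~X & (~Y | X)   [idempotence]
    = ~Y | X | ~Y | X   [distribution]
    = ~Y | X   [idempotence]
E2: (~Y | X) & (~Y | X | ~Y)
    = ~Y | X   [absorption]
Both reduce to ~Y | X, so they are equivalent.

Yes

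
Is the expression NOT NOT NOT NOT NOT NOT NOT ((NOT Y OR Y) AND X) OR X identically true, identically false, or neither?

identically true

NOT NOT NOT NOT NOT NOT NOT ((NOT Y OR Y) AND X) OR X
= NOT NOT NOT NOT NOT NOT NOT X OR X
= NOT NOT NOT NOT NOT X OR X
= NOT NOT NOT X OR X
= NOT X OR X
= TRUE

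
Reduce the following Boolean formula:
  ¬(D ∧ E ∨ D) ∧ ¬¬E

¬D ∧ E

¬(D ∧ E ∨ D) ∧ ¬¬E
= ¬D ∧ ¬¬E   [absorption]
= ¬D ∧ E   [double negation]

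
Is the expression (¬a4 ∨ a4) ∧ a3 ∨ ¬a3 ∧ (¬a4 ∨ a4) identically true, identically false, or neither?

identically true

(¬a4 ∨ a4) ∧ a3 ∨ ¬a3 ∧ (¬a4 ∨ a4)
= ¬a4 ∨ a4   — distribution
= True   — complement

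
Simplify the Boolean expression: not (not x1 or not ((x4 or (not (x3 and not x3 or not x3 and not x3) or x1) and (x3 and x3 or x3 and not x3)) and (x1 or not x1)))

x1 and (x4 or x3)

not (not x1 or not ((x4 or (not (x3 and not x3 or not x3 and not x3) or x1) and (x3 and x3 or x3 and not x3)) and (x1 or not x1)))
= not (not x1 or not (x4 or (not (x3 and not x3 or not x3 and not x3) or x1) and (x3 and x3 or x3 and not x3)))
= not (not x1 or not (x4 or (not not x3 or x1) and (x3 and x3 or x3 and not x3)))
= not (not x1 or not (x4 or (not not x3 or x1) and x3))
= x1 and (x4 or (not not x3 or x1) and x3)
= x1 and (x4 or (x3 or x1) and x3)
= x1 and (x4 or x3)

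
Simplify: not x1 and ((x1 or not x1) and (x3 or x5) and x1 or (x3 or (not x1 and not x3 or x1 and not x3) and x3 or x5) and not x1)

not x1 and (x3 or x5)

not x1 and ((x1 or not x1) and (x3 or x5) and x1 or (x3 or (not x1 and not x3 or x1 and not x3) and x3 or x5) and not x1)
= not x1 and ((x1 or not x1) and (x3 or x5) and x1 or (x3 or not x3 and x3 or x5) and not x1)   (distribution)
= not x1 and ((x1 or not x1) and (x3 or x5) and x1 or (x3 or x5) and not x1)   (complement / identity)
= not x1 and ((x3 or x5) and x1 or (x3 or x5) and not x1)   (complement / identity)
= not x1 and (x3 or x5)   (distribution)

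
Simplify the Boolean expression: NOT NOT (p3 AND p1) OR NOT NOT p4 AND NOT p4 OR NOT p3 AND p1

NOT NOT (p3 AND p1) OR NOT NOT p4 AND NOT p4 OR NOT p3 AND p1
= NOT NOT (p3 AND p1) OR p4 AND NOT p4 OR NOT p3 AND p1   [double negation]
= NOT NOT (p3 AND p1) OR NOT p3 AND p1   [complement / identity]
= p3 AND p1 OR NOT p3 AND p1   [double negation]
= p1   [distribution]

p1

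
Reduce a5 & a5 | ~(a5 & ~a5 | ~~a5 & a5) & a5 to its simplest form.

a5 & a5 | ~(a5 & ~a5 | ~~a5 & a5) & a5
= a5 & a5 | ~(a5 & ~a5 | a5 & a5) & a5   — double negation
= a5 & a5 | ~a5 & a5   — distribution
= a5   — distribution

a5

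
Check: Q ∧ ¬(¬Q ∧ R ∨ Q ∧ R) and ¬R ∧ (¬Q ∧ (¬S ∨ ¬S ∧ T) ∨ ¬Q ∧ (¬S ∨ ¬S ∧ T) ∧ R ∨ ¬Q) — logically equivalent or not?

No

E1: Q ∧ ¬(¬Q ∧ R ∨ Q ∧ R)
    = Q ∧ ¬R   — distribution
E2: ¬R ∧ (¬Q ∧ (¬S ∨ ¬S ∧ T) ∨ ¬Q ∧ (¬S ∨ ¬S ∧ T) ∧ R ∨ ¬Q)
    = ¬R ∧ (¬Q ∧ (¬S ∨ ¬S ∧ T) ∨ ¬Q)   — absorption
    = ¬R ∧ (¬Q ∧ ¬S ∨ ¬Q)   — absorption
    = ¬R ∧ ¬Q   — absorption
These differ: at Q=0, R=0, S=0, T=1, E1 = 0 but E2 = 1.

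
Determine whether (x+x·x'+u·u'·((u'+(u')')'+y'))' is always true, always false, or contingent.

(x+x·x'+u·u'·((u'+(u')')'+y'))'
= (x+u·u'·((u'+(u')')'+y'))'   (complement / identity)
= (x+u·u'·(u·u'+y'))'   (De Morgan)
= (x+u·u')'   (absorption)
= x'   (complement / identity)
This depends on x, so it is not a constant.

contingent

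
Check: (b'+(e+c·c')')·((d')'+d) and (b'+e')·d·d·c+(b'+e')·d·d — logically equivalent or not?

Yes

E1: (b'+(e+c·c')')·((d')'+d)
    = (b'+e')·((d')'+d)   (complement / identity)
    = (b'+e')·(d+d)   (double negation)
    = (b'+e')·d   (idempotence)
E2: (b'+e')·d·d·c+(b'+e')·d·d
    = (b'+e')·d·d   (absorption)
    = (b'+e')·d   (idempotence)
Both reduce to (b'+e')·d, so they are equivalent.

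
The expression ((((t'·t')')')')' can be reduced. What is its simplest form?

t'

((((t'·t')')')')'
= ((((t')')')')'
= ((t')')'
= t'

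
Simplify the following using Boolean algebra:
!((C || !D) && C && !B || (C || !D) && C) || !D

!((C || !D) && C && !B || (C || !D) && C) || !D
= !((C || !D) && C) || !D
= !C || !D

!C || !D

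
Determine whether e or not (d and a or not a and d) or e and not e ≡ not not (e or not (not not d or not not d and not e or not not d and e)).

Yes

E1: e or not (d and a or not a and d) or e and not e
    = e or not (d and a or not a and d)   [complement / identity]
    = e or not d   [distribution]
E2: not not (e or not (not not d or not not d and not e or not not d and e))
    = not not (e or not (not not d or not not d and e))   [absorption]
    = not not (e or not not not d)   [absorption]
    = not not (e or not d)   [double negation]
    = e or not d   [double negation]
Both reduce to e or not d, so they are equivalent.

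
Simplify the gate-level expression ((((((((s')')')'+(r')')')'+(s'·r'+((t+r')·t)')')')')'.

((((((((s')')')'+(r')')')'+(s'·r'+((t+r')·t)')')')')'
= ((((((s')')')'+(r')')')'+(s'·r'+((t+r')·t)')')'   [double negation]
= ((((((s')')')'+(r')')')'+(s'·r'+t')')'   [absorption]
= ((((s')')'·r')'+(s'·r'+t')')'   [De Morgan]
= ((s')')'·r'·(s'·r'+t')   [De Morgan]
= s'·r'·(s'·r'+t')   [double negation]
= s'·r'   [absorption]

s'·r'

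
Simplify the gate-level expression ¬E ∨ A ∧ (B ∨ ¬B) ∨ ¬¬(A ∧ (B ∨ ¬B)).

¬E ∨ A ∧ (B ∨ ¬B) ∨ ¬¬(A ∧ (B ∨ ¬B))
= ¬E ∨ A ∧ (B ∨ ¬B) ∨ A ∧ (B ∨ ¬B)   (double negation)
= ¬E ∨ A ∧ (B ∨ ¬B)   (idempotence)
= ¬E ∨ A   (complement / identity)

¬E ∨ A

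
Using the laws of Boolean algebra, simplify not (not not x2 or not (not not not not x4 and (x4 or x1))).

not x2 and x4

not (not not x2 or not (not not not not x4 and (x4 or x1)))
= not (not not x2 or not (not not x4 and (x4 or x1)))   — double negation
= not (not not x2 or not (x4 and (x4 or x1)))   — double negation
= not x2 and x4 and (x4 or x1)   — De Morgan
= not x2 and x4   — absorption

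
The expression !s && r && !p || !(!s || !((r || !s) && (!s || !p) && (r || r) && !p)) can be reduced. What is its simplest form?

r && !p

!s && r && !p || !(!s || !((r || !s) && (!s || !p) && (r || r) && !p))
= !s && r && !p || !(!s || !((r || !s) && (!s || !p) && r && !p))   [idempotence]
= !s && r && !p || s && (r || !s) && (!s || !p) && r && !p   [De Morgan]
= !s && r && !p || s && (r && !p || !s) && r && !p   [distribution]
= !s && r && !p || s && r && !p   [absorption]
= r && !p   [distribution]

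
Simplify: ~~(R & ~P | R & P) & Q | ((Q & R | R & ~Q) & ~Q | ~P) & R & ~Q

~~(R & ~P | R & P) & Q | ((Q & R | R & ~Q) & ~Q | ~P) & R & ~Q
= ~~(R & ~P | R & P) & Q | (R & ~Q | ~P) & R & ~Q
= ~~(R & ~P | R & P) & Q | R & ~Q
= ~~R & Q | R & ~Q
= R & Q | R & ~Q
= R

R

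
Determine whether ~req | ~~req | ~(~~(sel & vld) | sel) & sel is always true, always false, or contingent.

always true

~req | ~~req | ~(~~(sel & vld) | sel) & sel
= ~req | req | ~(~~(sel & vld) | sel) & sel
= ~req | req | ~(sel & vld | sel) & sel
= ~req | req | ~sel & sel
= ~req | req
= 1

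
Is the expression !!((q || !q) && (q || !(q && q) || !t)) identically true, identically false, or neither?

!!((q || !q) && (q || !(q && q) || !t))
= (q || !q) && (q || !(q && q) || !t)   — double negation
= (q || !q) && (q || !q || !t)   — idempotence
= q || !q   — absorption
= true   — complement

identically true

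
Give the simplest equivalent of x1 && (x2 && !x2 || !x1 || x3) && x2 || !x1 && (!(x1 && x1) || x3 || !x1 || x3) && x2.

(!x1 || x3) && x2

x1 && (x2 && !x2 || !x1 || x3) && x2 || !x1 && (!(x1 && x1) || x3 || !x1 || x3) && x2
= x1 && (!x1 || x3) && x2 || !x1 && (!(x1 && x1) || x3 || !x1 || x3) && x2   (complement / identity)
= x1 && (!x1 || x3) && x2 || !x1 && (!x1 || x3 || !x1 || x3) && x2   (idempotence)
= x1 && (!x1 || x3) && x2 || !x1 && (!x1 || x3) && x2   (idempotence)
= (!x1 || x3) && x2   (distribution)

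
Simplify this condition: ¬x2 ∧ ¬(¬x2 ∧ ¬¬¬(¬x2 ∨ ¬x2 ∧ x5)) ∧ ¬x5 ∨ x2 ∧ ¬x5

¬x2 ∧ ¬(¬x2 ∧ ¬¬¬(¬x2 ∨ ¬x2 ∧ x5)) ∧ ¬x5 ∨ x2 ∧ ¬x5
= ¬x2 ∧ ¬(¬x2 ∧ ¬¬¬¬x2) ∧ ¬x5 ∨ x2 ∧ ¬x5   — absorption
= ¬x2 ∧ (x2 ∨ ¬¬¬x2) ∧ ¬x5 ∨ x2 ∧ ¬x5   — De Morgan
= ¬x2 ∧ (x2 ∨ ¬x2) ∧ ¬x5 ∨ x2 ∧ ¬x5   — double negation
= ¬x2 ∧ ¬x5 ∨ x2 ∧ ¬x5   — complement / identity
= ¬x5   — distribution

¬x5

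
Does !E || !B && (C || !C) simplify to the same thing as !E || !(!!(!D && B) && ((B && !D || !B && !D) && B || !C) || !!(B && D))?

Yes

E1: !E || !B && (C || !C)
    = !E || !B   (complement / identity)
E2: !E || !(!!(!D && B) && ((B && !D || !B && !D) && B || !C) || !!(B && D))
    = !E || !(!!(!D && B) && (!D && B || !C) || !!(B && D))   (distribution)
    = !E || !(!D && B && (!D && B || !C) || !!(B && D))   (double negation)
    = !E || !(!D && B && (!D && B || !C) || B && D)   (double negation)
    = !E || !(!D && B || B && D)   (absorption)
    = !E || !B   (distribution)
Both reduce to !E || !B, so they are equivalent.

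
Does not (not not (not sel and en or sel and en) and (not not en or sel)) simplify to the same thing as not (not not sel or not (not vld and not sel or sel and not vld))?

E1: not (not not (not sel and en or sel and en) and (not not en or sel))
    = not (not not en and (not not en or sel))   — distribution
    = not not not en   — absorption
    = not en   — double negation
E2: not (not not sel or not (not vld and not sel or sel and not vld))
    = not (not not sel or not not vld)   — distribution
    = not sel and not vld   — De Morgan
These differ: at en=0, sel=0, vld=1, E1 = 1 but E2 = 0.

No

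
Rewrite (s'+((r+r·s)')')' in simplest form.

(s'+((r+r·s)')')'
= s·(r+r·s)'   (De Morgan)
= s·r'   (absorption)

s·r'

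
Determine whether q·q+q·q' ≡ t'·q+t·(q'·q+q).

Yes

E1: q·q+q·q'
    = q   (distribution)
E2: t'·q+t·(q'·q+q)
    = t'·q+t·q   (complement / identity)
    = q   (distribution)
Both reduce to q, so they are equivalent.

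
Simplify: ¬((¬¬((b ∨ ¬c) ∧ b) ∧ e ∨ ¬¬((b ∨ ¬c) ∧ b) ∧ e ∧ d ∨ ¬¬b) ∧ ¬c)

¬((¬¬((b ∨ ¬c) ∧ b) ∧ e ∨ ¬¬((b ∨ ¬c) ∧ b) ∧ e ∧ d ∨ ¬¬b) ∧ ¬c)
= ¬((¬¬((b ∨ ¬c) ∧ b) ∧ e ∨ ¬¬b) ∧ ¬c)
= ¬((¬¬b ∧ e ∨ ¬¬b) ∧ ¬c)
= ¬(¬¬b ∧ ¬c)
= ¬b ∨ c

¬b ∨ c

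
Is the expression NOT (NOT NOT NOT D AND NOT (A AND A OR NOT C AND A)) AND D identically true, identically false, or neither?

neither

NOT (NOT NOT NOT D AND NOT (A AND A OR NOT C AND A)) AND D
= NOT (NOT NOT NOT D AND NOT (A AND (A OR NOT C))) AND D   (distribution)
= (NOT NOT D OR A AND (A OR NOT C)) AND D   (De Morgan)
= (D OR A AND (A OR NOT C)) AND D   (double negation)
= (D OR A) AND D   (absorption)
= D   (absorption)
This depends on D, so it is not a constant.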